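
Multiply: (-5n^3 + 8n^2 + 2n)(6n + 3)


Distribute each term of the first polynomial:
  (-5n^3)(6n + 3) = -30n^4 - 15n^3
  (8n^2)(6n + 3) = 48n^3 + 24n^2
  (2n)(6n + 3) = 12n^2 + 6n
Sum: -30n^4 + 33n^3 + 36n^2 + 6n


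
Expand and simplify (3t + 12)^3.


Expand (3t + 12)^3 by repeated multiplication:
  (3t + 12)^2 = 9t^2 + 72t + 144
= 27t^3 + 324t^2 + 1296t + 1728


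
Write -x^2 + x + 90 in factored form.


Roots satisfy r1 + r2 = -b/a = 1 and r1*r2 = c/a = -90.
So r1 = 10, r2 = -9.
-x^2 + x + 90 = -(x - r1)(x - r2) = -(x - 10)(x + 9)


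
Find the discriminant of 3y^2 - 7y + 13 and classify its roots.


D = b^2 - 4ac = (-7)^2 - 4(3)(13) = 49 - 156 = -107
Since D < 0: two complex conjugate roots (no real roots)


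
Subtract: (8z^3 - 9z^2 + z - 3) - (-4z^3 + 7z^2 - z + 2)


Distribute the minus sign:
  (8z^3 - 9z^2 + z - 3)
- (-4z^3 + 7z^2 - z + 2)
Negate second polynomial: 4z^3 - 7z^2 + z - 2
Add: 12z^3 - 16z^2 + 2z - 5


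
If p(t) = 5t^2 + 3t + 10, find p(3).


Using direct substitution:
  5 * (3)^2 = 45
  3 * (3)^1 = 9
  constant: 10
Sum = 45 + 9 + 10 = 64


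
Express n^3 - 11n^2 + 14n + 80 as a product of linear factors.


Try integer roots (divisors of 80). n=8: p(8)=0.
Divide out (n - 8): quotient is n^2 - 3n - 10.
Factor the quadratic: (n - 5)(n + 2)
Result: (n - 8)(n - 5)(n + 2)


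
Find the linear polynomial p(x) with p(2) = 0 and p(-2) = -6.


p(x) = mx + b. Using p(2)=0, p(-2)=-6:
m = (0 + 6)/(2 + 2) = 6/4 = 3/2
b = 0 - m*(2) = 0 - 3 = -3
p(x) = (3/2)x - 3


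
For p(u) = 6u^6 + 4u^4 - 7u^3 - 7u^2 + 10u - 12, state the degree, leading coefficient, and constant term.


Highest power of u is 6, with coefficient 6. Constant term is -12.
Degree = 6, leading coefficient = 6, constant term = -12


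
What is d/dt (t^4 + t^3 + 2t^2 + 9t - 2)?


Apply the power rule term by term:
  d/dt(t^4) = 4t^3
  d/dt(t^3) = 3t^2
  d/dt(2t^2) = 4t
  d/dt(9t) = 9
  d/dt(-2) = 0
p'(t) = 4t^3 + 3t^2 + 4t + 9


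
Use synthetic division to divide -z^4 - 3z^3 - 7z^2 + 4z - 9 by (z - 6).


Synthetic division with c = 6. Coefficients: -1, -3, -7, 4, -9
Bring down -1.
  -1 * 6 = -6; -6 - 3 = -9
  -9 * 6 = -54; -54 - 7 = -61
  -61 * 6 = -366; -366 + 4 = -362
  -362 * 6 = -2172; -2172 - 9 = -2181
Quotient: -z^3 - 9z^2 - 61z - 362, Remainder: -2181


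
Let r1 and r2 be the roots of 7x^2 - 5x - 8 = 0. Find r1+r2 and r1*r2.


For ax^2+bx+c=0: sum = -b/a, product = c/a.
a=7, b=-5, c=-8
Sum = -(-5)/7 = 5/7
Product = (-8)/7 = -8/7


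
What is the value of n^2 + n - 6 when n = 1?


Using direct substitution:
  1 * (1)^2 = 1
  1 * (1)^1 = 1
  constant: -6
Sum = 1 + 1 - 6 = -4


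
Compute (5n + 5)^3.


Expand (5n + 5)^3 by repeated multiplication:
  (5n + 5)^2 = 25n^2 + 50n + 25
= 125n^3 + 375n^2 + 375n + 125


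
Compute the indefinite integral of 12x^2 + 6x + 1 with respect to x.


Reverse power rule on each term:
  ∫ 12x^2 dx = 4x^3
  ∫ 6x dx = 3x^2
  ∫ 1 dx = x
F(x) = 4x^3 + 3x^2 + x + C


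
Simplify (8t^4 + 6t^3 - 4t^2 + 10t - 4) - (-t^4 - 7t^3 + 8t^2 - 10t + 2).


Distribute the minus sign:
  (8t^4 + 6t^3 - 4t^2 + 10t - 4)
- (-t^4 - 7t^3 + 8t^2 - 10t + 2)
Negate second polynomial: t^4 + 7t^3 - 8t^2 + 10t - 2
Add: 9t^4 + 13t^3 - 12t^2 + 20t - 6


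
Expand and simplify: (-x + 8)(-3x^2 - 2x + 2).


Distribute each term of the first polynomial:
  (-x)(-3x^2 - 2x + 2) = 3x^3 + 2x^2 - 2x
  (8)(-3x^2 - 2x + 2) = -24x^2 - 16x + 16
Sum: 3x^3 - 22x^2 - 18x + 16


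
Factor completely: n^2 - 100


Roots satisfy r1 + r2 = -b/a = 0 and r1*r2 = c/a = -100.
So r1 = -10, r2 = 10.
n^2 - 100 = (n - r1)(n - r2) = (n + 10)(n - 10)


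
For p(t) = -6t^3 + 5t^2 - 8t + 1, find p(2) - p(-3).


p(2) = -43
p(-3) = 232
p(2) - p(-3) = -43 - 232 = -275


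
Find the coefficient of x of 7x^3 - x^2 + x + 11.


Read off the coefficient of x: 1


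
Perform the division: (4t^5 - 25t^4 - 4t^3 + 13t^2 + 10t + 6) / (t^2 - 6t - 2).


(4t^5 - 25t^4 - 4t^3 + 13t^2 + 10t + 6) / (t^2 - 6t - 2)
Step 1: 4t^3 * (t^2 - 6t - 2) = 4t^5 - 24t^4 - 8t^3; subtract.
Step 2: -t^2 * (t^2 - 6t - 2) = -t^4 + 6t^3 + 2t^2; subtract.
Step 3: -2t * (t^2 - 6t - 2) = -2t^3 + 12t^2 + 4t; subtract.
Step 4: -1 * (t^2 - 6t - 2) = -t^2 + 6t + 2; subtract.
Quotient: 4t^3 - t^2 - 2t - 1, Remainder: 4


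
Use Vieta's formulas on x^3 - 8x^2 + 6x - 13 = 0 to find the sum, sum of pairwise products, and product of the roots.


Monic cubic x^3+bx^2+cx+d=0: sum=-b, pairwise sum=c, product=-d.
b=-8, c=6, d=-13
r1+r2+r3 = 8
r1r2+r1r3+r2r3 = 6
r1r2r3 = 13


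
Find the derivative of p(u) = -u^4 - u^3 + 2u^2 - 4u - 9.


Apply the power rule term by term:
  d/du(-u^4) = -4u^3
  d/du(-u^3) = -3u^2
  d/du(2u^2) = 4u
  d/du(-4u) = -4
  d/du(-9) = 0
p'(u) = -4u^3 - 3u^2 + 4u - 4


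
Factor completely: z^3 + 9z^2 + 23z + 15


Try integer roots (divisors of 15). z=-1: p(-1)=0.
Divide out (z + 1): quotient is z^2 + 8z + 15.
Factor the quadratic: (z + 5)(z + 3)
Result: (z + 1)(z + 5)(z + 3)


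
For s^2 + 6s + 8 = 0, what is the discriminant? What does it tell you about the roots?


D = b^2 - 4ac = (6)^2 - 4(1)(8) = 36 - 32 = 4
Since D > 0: two distinct rational roots


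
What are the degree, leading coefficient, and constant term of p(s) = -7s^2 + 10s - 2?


Highest power of s is 2, with coefficient -7. Constant term is -2.
Degree = 2, leading coefficient = -7, constant term = -2


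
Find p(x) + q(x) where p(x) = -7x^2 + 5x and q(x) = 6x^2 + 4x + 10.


Align terms by degree and add:
  -7x^2 + 5x
+ 6x^2 + 4x + 10
= -x^2 + 9x + 10


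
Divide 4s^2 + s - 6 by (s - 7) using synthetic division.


Synthetic division with c = 7. Coefficients: 4, 1, -6
Bring down 4.
  4 * 7 = 28; 28 + 1 = 29
  29 * 7 = 203; 203 - 6 = 197
Quotient: 4s + 29, Remainder: 197


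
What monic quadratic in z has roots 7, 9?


p(z) = (z - 7)(z - 9)
Expand: z^2 - 16z + 63


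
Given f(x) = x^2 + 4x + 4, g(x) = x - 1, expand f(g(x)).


Substitute g(x) into f:
f(g(x)) = 1*(x - 1)^2 + 4*(x - 1) + 4
(x - 1)^2 = x^2 - 2x + 1
Expand and combine: x^2 + 2x + 1


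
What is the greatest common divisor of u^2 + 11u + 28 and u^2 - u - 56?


Factor each:
  u^2 + 11u + 28 = (u + 7)(u + 4)
  u^2 - u - 56 = (u + 7)(u - 8)
Common monic factor: u + 7


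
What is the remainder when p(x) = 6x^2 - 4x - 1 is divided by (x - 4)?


By the Remainder Theorem, the remainder equals p(4):
  6*(4)^2 = 96
  -4*(4)^1 = -16
  constant: -1
Sum: 96 - 16 - 1 = 79


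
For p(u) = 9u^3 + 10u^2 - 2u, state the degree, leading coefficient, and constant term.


Highest power of u is 3, with coefficient 9. Constant term is 0.
Degree = 3, leading coefficient = 9, constant term = 0


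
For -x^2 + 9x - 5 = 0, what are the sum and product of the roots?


For ax^2+bx+c=0: sum = -b/a, product = c/a.
a=-1, b=9, c=-5
Sum = -(9)/-1 = 9
Product = (-5)/-1 = 5


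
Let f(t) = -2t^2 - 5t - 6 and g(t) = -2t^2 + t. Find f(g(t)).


Substitute g(t) into f:
f(g(t)) = -2*(-2t^2 + t)^2 + (-5)*(-2t^2 + t) + (-6)
(-2t^2 + t)^2 = 4t^4 - 4t^3 + t^2
Expand and combine: -8t^4 + 8t^3 + 8t^2 - 5t - 6


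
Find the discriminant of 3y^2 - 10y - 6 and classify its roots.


D = b^2 - 4ac = (-10)^2 - 4(3)(-6) = 100 + 72 = 172
Since D > 0: two distinct irrational roots


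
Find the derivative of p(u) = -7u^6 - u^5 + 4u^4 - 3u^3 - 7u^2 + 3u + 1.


Apply the power rule term by term:
  d/du(-7u^6) = -42u^5
  d/du(-u^5) = -5u^4
  d/du(4u^4) = 16u^3
  d/du(-3u^3) = -9u^2
  d/du(-7u^2) = -14u
  d/du(3u) = 3
  d/du(1) = 0
p'(u) = -42u^5 - 5u^4 + 16u^3 - 9u^2 - 14u + 3


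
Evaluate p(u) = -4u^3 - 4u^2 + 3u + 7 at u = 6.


Using direct substitution:
  -4 * (6)^3 = -864
  -4 * (6)^2 = -144
  3 * (6)^1 = 18
  constant: 7
Sum = -864 - 144 + 18 + 7 = -983


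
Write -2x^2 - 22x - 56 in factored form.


Roots satisfy r1 + r2 = -b/a = -11 and r1*r2 = c/a = 28.
So r1 = -4, r2 = -7.
-2x^2 - 22x - 56 = -2(x - r1)(x - r2) = -2(x + 4)(x + 7)


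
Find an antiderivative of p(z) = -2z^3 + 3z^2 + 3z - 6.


Reverse power rule on each term:
  ∫ -2z^3 dz = -(1/2)z^4
  ∫ 3z^2 dz = z^3
  ∫ 3z dz = (3/2)z^2
  ∫ -6 dz = -6z
F(z) = -(1/2)z^4 + z^3 + (3/2)z^2 - 6z + C


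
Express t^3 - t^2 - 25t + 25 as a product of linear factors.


Try integer roots (divisors of 25). t=-5: p(-5)=0.
Divide out (t + 5): quotient is t^2 - 6t + 5.
Factor the quadratic: (t - 5)(t - 1)
Result: (t + 5)(t - 5)(t - 1)


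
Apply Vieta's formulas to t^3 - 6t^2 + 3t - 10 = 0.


Monic cubic t^3+bt^2+ct+d=0: sum=-b, pairwise sum=c, product=-d.
b=-6, c=3, d=-10
r1+r2+r3 = 6
r1r2+r1r3+r2r3 = 3
r1r2r3 = 10


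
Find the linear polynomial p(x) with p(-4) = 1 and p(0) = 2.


p(x) = mx + b. Using p(-4)=1, p(0)=2:
m = (1 - 2)/(-4) = -1/-4 = 1/4
b = 1 - m*(-4) = 1 + 1 = 2
p(x) = (1/4)x + 2


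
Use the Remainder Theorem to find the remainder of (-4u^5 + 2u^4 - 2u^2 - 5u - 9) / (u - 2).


By the Remainder Theorem, the remainder equals p(2):
  -4*(2)^5 = -128
  2*(2)^4 = 32
  0*(2)^3 = 0
  -2*(2)^2 = -8
  -5*(2)^1 = -10
  constant: -9
Sum: -128 + 32 + 0 - 8 - 10 - 9 = -123


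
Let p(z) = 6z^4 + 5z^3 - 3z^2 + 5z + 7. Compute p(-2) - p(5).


p(-2) = 41
p(5) = 4332
p(-2) - p(5) = 41 - 4332 = -4291


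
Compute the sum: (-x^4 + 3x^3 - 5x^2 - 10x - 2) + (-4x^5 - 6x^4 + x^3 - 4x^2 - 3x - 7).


Align terms by degree and add:
  -x^4 + 3x^3 - 5x^2 - 10x - 2
  -4x^5 - 6x^4 + x^3 - 4x^2 - 3x - 7
= -4x^5 - 7x^4 + 4x^3 - 9x^2 - 13x - 9


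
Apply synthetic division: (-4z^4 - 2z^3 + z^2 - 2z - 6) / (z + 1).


Synthetic division with c = -1. Coefficients: -4, -2, 1, -2, -6
Bring down -4.
  -4 * -1 = 4; 4 - 2 = 2
  2 * -1 = -2; -2 + 1 = -1
  -1 * -1 = 1; 1 - 2 = -1
  -1 * -1 = 1; 1 - 6 = -5
Quotient: -4z^3 + 2z^2 - z - 1, Remainder: -5


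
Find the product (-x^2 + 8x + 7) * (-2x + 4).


Distribute each term of the first polynomial:
  (-x^2)(-2x + 4) = 2x^3 - 4x^2
  (8x)(-2x + 4) = -16x^2 + 32x
  (7)(-2x + 4) = -14x + 28
Sum: 2x^3 - 20x^2 + 18x + 28


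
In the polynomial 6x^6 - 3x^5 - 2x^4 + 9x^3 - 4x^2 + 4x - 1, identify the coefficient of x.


Read off the coefficient of x: 4


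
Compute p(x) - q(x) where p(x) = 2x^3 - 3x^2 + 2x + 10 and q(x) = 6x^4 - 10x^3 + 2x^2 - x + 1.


Distribute the minus sign:
  (2x^3 - 3x^2 + 2x + 10)
- (6x^4 - 10x^3 + 2x^2 - x + 1)
Negate second polynomial: -6x^4 + 10x^3 - 2x^2 + x - 1
Add: -6x^4 + 12x^3 - 5x^2 + 3x + 9


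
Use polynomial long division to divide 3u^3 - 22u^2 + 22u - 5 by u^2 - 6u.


(3u^3 - 22u^2 + 22u - 5) / (u^2 - 6u)
Step 1: 3u * (u^2 - 6u) = 3u^3 - 18u^2; subtract.
Step 2: -4 * (u^2 - 6u) = -4u^2 + 24u; subtract.
Quotient: 3u - 4, Remainder: -2u - 5


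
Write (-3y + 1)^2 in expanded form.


Expand (-3y + 1)^2 by repeated multiplication:
= 9y^2 - 6y + 1


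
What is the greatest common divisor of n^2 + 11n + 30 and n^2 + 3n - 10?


Factor each:
  n^2 + 11n + 30 = (n + 5)(n + 6)
  n^2 + 3n - 10 = (n + 5)(n - 2)
Common monic factor: n + 5


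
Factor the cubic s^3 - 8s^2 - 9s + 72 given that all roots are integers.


Try integer roots (divisors of 72). s=8: p(8)=0.
Divide out (s - 8): quotient is s^2 - 9.
Factor the quadratic: (s + 3)(s - 3)
Result: (s - 8)(s + 3)(s - 3)


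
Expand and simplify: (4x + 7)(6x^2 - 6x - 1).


Distribute each term of the first polynomial:
  (4x)(6x^2 - 6x - 1) = 24x^3 - 24x^2 - 4x
  (7)(6x^2 - 6x - 1) = 42x^2 - 42x - 7
Sum: 24x^3 + 18x^2 - 46x - 7


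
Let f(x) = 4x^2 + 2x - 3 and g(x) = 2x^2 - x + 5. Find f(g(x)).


Substitute g(x) into f:
f(g(x)) = 4*(2x^2 - x + 5)^2 + 2*(2x^2 - x + 5) + (-3)
(2x^2 - x + 5)^2 = 4x^4 - 4x^3 + 21x^2 - 10x + 25
Expand and combine: 16x^4 - 16x^3 + 88x^2 - 42x + 107


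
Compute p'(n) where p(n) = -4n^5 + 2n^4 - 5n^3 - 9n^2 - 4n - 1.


Apply the power rule term by term:
  d/dn(-4n^5) = -20n^4
  d/dn(2n^4) = 8n^3
  d/dn(-5n^3) = -15n^2
  d/dn(-9n^2) = -18n
  d/dn(-4n) = -4
  d/dn(-1) = 0
p'(n) = -20n^4 + 8n^3 - 15n^2 - 18n - 4


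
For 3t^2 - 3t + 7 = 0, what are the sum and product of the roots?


For at^2+bt+c=0: sum = -b/a, product = c/a.
a=3, b=-3, c=7
Sum = -(-3)/3 = 1
Product = (7)/3 = 7/3


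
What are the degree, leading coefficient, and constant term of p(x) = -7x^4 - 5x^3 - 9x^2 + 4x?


Highest power of x is 4, with coefficient -7. Constant term is 0.
Degree = 4, leading coefficient = -7, constant term = 0


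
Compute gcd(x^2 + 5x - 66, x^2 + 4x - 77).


Factor each:
  x^2 + 5x - 66 = (x + 11)(x - 6)
  x^2 + 4x - 77 = (x + 11)(x - 7)
Common monic factor: x + 11


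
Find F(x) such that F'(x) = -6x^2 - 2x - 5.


Reverse power rule on each term:
  ∫ -6x^2 dx = -2x^3
  ∫ -2x dx = -x^2
  ∫ -5 dx = -5x
F(x) = -2x^3 - x^2 - 5x + C


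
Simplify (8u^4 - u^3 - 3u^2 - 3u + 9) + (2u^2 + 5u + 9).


Align terms by degree and add:
  8u^4 - u^3 - 3u^2 - 3u + 9
+ 2u^2 + 5u + 9
= 8u^4 - u^3 - u^2 + 2u + 18


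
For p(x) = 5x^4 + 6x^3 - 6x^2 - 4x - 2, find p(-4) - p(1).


p(-4) = 814
p(1) = -1
p(-4) - p(1) = 814 + 1 = 815


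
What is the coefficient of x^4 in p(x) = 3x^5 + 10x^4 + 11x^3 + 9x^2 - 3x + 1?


Read off the coefficient of x^4: 10


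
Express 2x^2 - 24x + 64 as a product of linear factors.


Roots satisfy r1 + r2 = -b/a = 12 and r1*r2 = c/a = 32.
So r1 = 8, r2 = 4.
2x^2 - 24x + 64 = 2(x - r1)(x - r2) = 2(x - 8)(x - 4)


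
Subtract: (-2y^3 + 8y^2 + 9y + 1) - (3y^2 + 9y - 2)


Distribute the minus sign:
  (-2y^3 + 8y^2 + 9y + 1)
- (3y^2 + 9y - 2)
Negate second polynomial: -3y^2 - 9y + 2
Add: -2y^3 + 5y^2 + 3


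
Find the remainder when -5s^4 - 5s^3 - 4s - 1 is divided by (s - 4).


By the Remainder Theorem, the remainder equals p(4):
  -5*(4)^4 = -1280
  -5*(4)^3 = -320
  0*(4)^2 = 0
  -4*(4)^1 = -16
  constant: -1
Sum: -1280 - 320 + 0 - 16 - 1 = -1617


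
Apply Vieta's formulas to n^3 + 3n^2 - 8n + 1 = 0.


Monic cubic n^3+bn^2+cn+d=0: sum=-b, pairwise sum=c, product=-d.
b=3, c=-8, d=1
r1+r2+r3 = -3
r1r2+r1r3+r2r3 = -8
r1r2r3 = -1


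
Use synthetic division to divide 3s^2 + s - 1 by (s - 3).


Synthetic division with c = 3. Coefficients: 3, 1, -1
Bring down 3.
  3 * 3 = 9; 9 + 1 = 10
  10 * 3 = 30; 30 - 1 = 29
Quotient: 3s + 10, Remainder: 29


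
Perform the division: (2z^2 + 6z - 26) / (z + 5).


(2z^2 + 6z - 26) / (z + 5)
Step 1: 2z * (z + 5) = 2z^2 + 10z; subtract.
Step 2: -4 * (z + 5) = -4z - 20; subtract.
Quotient: 2z - 4, Remainder: -6


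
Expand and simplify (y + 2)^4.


Expand (y + 2)^4 by repeated multiplication:
  (y + 2)^2 = y^2 + 4y + 4
  (y + 2)^3 = y^3 + 6y^2 + 12y + 8
= y^4 + 8y^3 + 24y^2 + 32y + 16


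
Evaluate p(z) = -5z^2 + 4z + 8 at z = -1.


Using direct substitution:
  -5 * (-1)^2 = -5
  4 * (-1)^1 = -4
  constant: 8
Sum = -5 - 4 + 8 = -1


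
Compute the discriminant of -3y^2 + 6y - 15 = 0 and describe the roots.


D = b^2 - 4ac = (6)^2 - 4(-3)(-15) = 36 - 180 = -144
Since D < 0: two complex conjugate roots (no real roots)


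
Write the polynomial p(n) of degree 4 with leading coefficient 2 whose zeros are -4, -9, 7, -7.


p(n) = 2(n + 4)(n + 9)(n - 7)(n + 7)
Expand: 2n^4 + 26n^3 - 26n^2 - 1274n - 3528


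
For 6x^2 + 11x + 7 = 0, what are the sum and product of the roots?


For ax^2+bx+c=0: sum = -b/a, product = c/a.
a=6, b=11, c=7
Sum = -(11)/6 = -11/6
Product = (7)/6 = 7/6


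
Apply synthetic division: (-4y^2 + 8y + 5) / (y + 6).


Synthetic division with c = -6. Coefficients: -4, 8, 5
Bring down -4.
  -4 * -6 = 24; 24 + 8 = 32
  32 * -6 = -192; -192 + 5 = -187
Quotient: -4y + 32, Remainder: -187


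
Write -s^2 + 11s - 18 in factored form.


Roots satisfy r1 + r2 = -b/a = 11 and r1*r2 = c/a = 18.
So r1 = 2, r2 = 9.
-s^2 + 11s - 18 = -(s - r1)(s - r2) = -(s - 2)(s - 9)


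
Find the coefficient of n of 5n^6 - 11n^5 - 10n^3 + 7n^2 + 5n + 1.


Read off the coefficient of n: 5


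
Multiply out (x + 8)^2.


Expand (x + 8)^2 by repeated multiplication:
= x^2 + 16x + 64


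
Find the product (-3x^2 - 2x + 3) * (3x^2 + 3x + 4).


Distribute each term of the first polynomial:
  (-3x^2)(3x^2 + 3x + 4) = -9x^4 - 9x^3 - 12x^2
  (-2x)(3x^2 + 3x + 4) = -6x^3 - 6x^2 - 8x
  (3)(3x^2 + 3x + 4) = 9x^2 + 9x + 12
Sum: -9x^4 - 15x^3 - 9x^2 + x + 12


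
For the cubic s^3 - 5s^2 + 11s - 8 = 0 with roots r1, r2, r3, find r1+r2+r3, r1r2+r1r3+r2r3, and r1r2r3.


Monic cubic s^3+bs^2+cs+d=0: sum=-b, pairwise sum=c, product=-d.
b=-5, c=11, d=-8
r1+r2+r3 = 5
r1r2+r1r3+r2r3 = 11
r1r2r3 = 8


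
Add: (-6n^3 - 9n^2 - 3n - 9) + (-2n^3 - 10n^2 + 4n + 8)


Align terms by degree and add:
  -6n^3 - 9n^2 - 3n - 9
  -2n^3 - 10n^2 + 4n + 8
= -8n^3 - 19n^2 + n - 1


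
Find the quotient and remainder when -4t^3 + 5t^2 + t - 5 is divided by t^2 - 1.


(-4t^3 + 5t^2 + t - 5) / (t^2 - 1)
Step 1: -4t * (t^2 - 1) = -4t^3 + 4t; subtract.
Step 2: 5 * (t^2 - 1) = 5t^2 - 5; subtract.
Quotient: -4t + 5, Remainder: -3t


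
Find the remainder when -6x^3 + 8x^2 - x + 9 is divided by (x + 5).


By the Remainder Theorem, the remainder equals p(-5):
  -6*(-5)^3 = 750
  8*(-5)^2 = 200
  -1*(-5)^1 = 5
  constant: 9
Sum: 750 + 200 + 5 + 9 = 964


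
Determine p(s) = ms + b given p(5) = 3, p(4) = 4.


p(s) = ms + b. Using p(5)=3, p(4)=4:
m = (3 - 4)/(5 - 4) = -1/1 = -1
b = 3 - m*(5) = 3 + 5 = 8
p(s) = -s + 8


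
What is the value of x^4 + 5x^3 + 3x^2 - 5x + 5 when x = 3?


Using direct substitution:
  1 * (3)^4 = 81
  5 * (3)^3 = 135
  3 * (3)^2 = 27
  -5 * (3)^1 = -15
  constant: 5
Sum = 81 + 135 + 27 - 15 + 5 = 233


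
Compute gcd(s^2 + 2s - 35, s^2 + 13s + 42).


Factor each:
  s^2 + 2s - 35 = (s + 7)(s - 5)
  s^2 + 13s + 42 = (s + 7)(s + 6)
Common monic factor: s + 7


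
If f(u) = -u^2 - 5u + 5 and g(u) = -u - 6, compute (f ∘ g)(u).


Substitute g(u) into f:
f(g(u)) = -1*(-u - 6)^2 + (-5)*(-u - 6) + 5
(-u - 6)^2 = u^2 + 12u + 36
Expand and combine: -u^2 - 7u - 1


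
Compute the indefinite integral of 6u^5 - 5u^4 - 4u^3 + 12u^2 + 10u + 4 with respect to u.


Reverse power rule on each term:
  ∫ 6u^5 du = u^6
  ∫ -5u^4 du = -u^5
  ∫ -4u^3 du = -u^4
  ∫ 12u^2 du = 4u^3
  ∫ 10u du = 5u^2
  ∫ 4 du = 4u
F(u) = u^6 - u^5 - u^4 + 4u^3 + 5u^2 + 4u + C


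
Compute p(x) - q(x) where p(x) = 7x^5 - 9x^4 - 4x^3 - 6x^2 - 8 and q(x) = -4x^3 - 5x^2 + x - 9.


Distribute the minus sign:
  (7x^5 - 9x^4 - 4x^3 - 6x^2 - 8)
- (-4x^3 - 5x^2 + x - 9)
Negate second polynomial: 4x^3 + 5x^2 - x + 9
Add: 7x^5 - 9x^4 - x^2 - x + 1


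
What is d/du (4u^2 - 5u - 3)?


Apply the power rule term by term:
  d/du(4u^2) = 8u
  d/du(-5u) = -5
  d/du(-3) = 0
p'(u) = 8u - 5


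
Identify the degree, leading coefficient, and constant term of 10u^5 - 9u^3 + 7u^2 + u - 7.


Highest power of u is 5, with coefficient 10. Constant term is -7.
Degree = 5, leading coefficient = 10, constant term = -7


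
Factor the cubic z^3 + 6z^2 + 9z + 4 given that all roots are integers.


Try integer roots (divisors of 4). z=-1: p(-1)=0.
Divide out (z + 1): quotient is z^2 + 5z + 4.
Factor the quadratic: (z + 4)(z + 1)
Result: (z + 1)(z + 4)(z + 1)


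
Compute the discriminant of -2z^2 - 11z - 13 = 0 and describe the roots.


D = b^2 - 4ac = (-11)^2 - 4(-2)(-13) = 121 - 104 = 17
Since D > 0: two distinct irrational roots


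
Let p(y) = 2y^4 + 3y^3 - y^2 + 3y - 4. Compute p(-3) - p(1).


p(-3) = 59
p(1) = 3
p(-3) - p(1) = 59 - 3 = 56


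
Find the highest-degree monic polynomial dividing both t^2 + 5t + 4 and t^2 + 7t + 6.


Factor each:
  t^2 + 5t + 4 = (t + 1)(t + 4)
  t^2 + 7t + 6 = (t + 1)(t + 6)
Common monic factor: t + 1


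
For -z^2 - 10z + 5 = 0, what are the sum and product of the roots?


For az^2+bz+c=0: sum = -b/a, product = c/a.
a=-1, b=-10, c=5
Sum = -(-10)/-1 = -10
Product = (5)/-1 = -5


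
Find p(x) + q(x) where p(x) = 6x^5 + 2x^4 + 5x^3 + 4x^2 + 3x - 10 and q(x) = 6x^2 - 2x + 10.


Align terms by degree and add:
  6x^5 + 2x^4 + 5x^3 + 4x^2 + 3x - 10
+ 6x^2 - 2x + 10
= 6x^5 + 2x^4 + 5x^3 + 10x^2 + x


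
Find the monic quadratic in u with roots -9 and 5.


p(u) = (u + 9)(u - 5)
Expand: u^2 + 4u - 45


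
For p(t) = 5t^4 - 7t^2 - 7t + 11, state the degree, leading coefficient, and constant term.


Highest power of t is 4, with coefficient 5. Constant term is 11.
Degree = 4, leading coefficient = 5, constant term = 11


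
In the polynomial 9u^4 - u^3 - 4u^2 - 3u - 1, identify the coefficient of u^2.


Read off the coefficient of u^2: -4


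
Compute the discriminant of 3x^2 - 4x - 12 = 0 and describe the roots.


D = b^2 - 4ac = (-4)^2 - 4(3)(-12) = 16 + 144 = 160
Since D > 0: two distinct irrational roots


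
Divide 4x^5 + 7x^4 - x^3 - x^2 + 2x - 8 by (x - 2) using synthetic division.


Synthetic division with c = 2. Coefficients: 4, 7, -1, -1, 2, -8
Bring down 4.
  4 * 2 = 8; 8 + 7 = 15
  15 * 2 = 30; 30 - 1 = 29
  29 * 2 = 58; 58 - 1 = 57
  57 * 2 = 114; 114 + 2 = 116
  116 * 2 = 232; 232 - 8 = 224
Quotient: 4x^4 + 15x^3 + 29x^2 + 57x + 116, Remainder: 224


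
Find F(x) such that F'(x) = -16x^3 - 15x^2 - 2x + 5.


Reverse power rule on each term:
  ∫ -16x^3 dx = -4x^4
  ∫ -15x^2 dx = -5x^3
  ∫ -2x dx = -x^2
  ∫ 5 dx = 5x
F(x) = -4x^4 - 5x^3 - x^2 + 5x + C


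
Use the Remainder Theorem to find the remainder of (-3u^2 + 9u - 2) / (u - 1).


By the Remainder Theorem, the remainder equals p(1):
  -3*(1)^2 = -3
  9*(1)^1 = 9
  constant: -2
Sum: -3 + 9 - 2 = 4


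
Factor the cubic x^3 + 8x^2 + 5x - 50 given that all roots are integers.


Try integer roots (divisors of -50). x=-5: p(-5)=0.
Divide out (x + 5): quotient is x^2 + 3x - 10.
Factor the quadratic: (x - 2)(x + 5)
Result: (x + 5)(x - 2)(x + 5)


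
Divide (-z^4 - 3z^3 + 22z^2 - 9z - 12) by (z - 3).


(-z^4 - 3z^3 + 22z^2 - 9z - 12) / (z - 3)
Step 1: -z^3 * (z - 3) = -z^4 + 3z^3; subtract.
Step 2: -6z^2 * (z - 3) = -6z^3 + 18z^2; subtract.
Step 3: 4z * (z - 3) = 4z^2 - 12z; subtract.
Step 4: 3 * (z - 3) = 3z - 9; subtract.
Quotient: -z^3 - 6z^2 + 4z + 3, Remainder: -3


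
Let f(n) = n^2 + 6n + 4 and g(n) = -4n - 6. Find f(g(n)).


Substitute g(n) into f:
f(g(n)) = 1*(-4n - 6)^2 + 6*(-4n - 6) + 4
(-4n - 6)^2 = 16n^2 + 48n + 36
Expand and combine: 16n^2 + 24n + 4


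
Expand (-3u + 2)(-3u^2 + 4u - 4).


Distribute each term of the first polynomial:
  (-3u)(-3u^2 + 4u - 4) = 9u^3 - 12u^2 + 12u
  (2)(-3u^2 + 4u - 4) = -6u^2 + 8u - 8
Sum: 9u^3 - 18u^2 + 20u - 8


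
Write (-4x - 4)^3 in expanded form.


Expand (-4x - 4)^3 by repeated multiplication:
  (-4x - 4)^2 = 16x^2 + 32x + 16
= -64x^3 - 192x^2 - 192x - 64


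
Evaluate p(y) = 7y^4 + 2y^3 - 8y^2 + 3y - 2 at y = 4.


Using direct substitution:
  7 * (4)^4 = 1792
  2 * (4)^3 = 128
  -8 * (4)^2 = -128
  3 * (4)^1 = 12
  constant: -2
Sum = 1792 + 128 - 128 + 12 - 2 = 1802


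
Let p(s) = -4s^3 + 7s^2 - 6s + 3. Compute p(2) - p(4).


p(2) = -13
p(4) = -165
p(2) - p(4) = -13 + 165 = 152


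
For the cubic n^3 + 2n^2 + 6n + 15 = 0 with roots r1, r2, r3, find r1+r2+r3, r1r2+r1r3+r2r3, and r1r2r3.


Monic cubic n^3+bn^2+cn+d=0: sum=-b, pairwise sum=c, product=-d.
b=2, c=6, d=15
r1+r2+r3 = -2
r1r2+r1r3+r2r3 = 6
r1r2r3 = -15


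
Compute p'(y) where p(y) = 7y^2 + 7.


Apply the power rule term by term:
  d/dy(7y^2) = 14y
  d/dy(7) = 0
p'(y) = 14y


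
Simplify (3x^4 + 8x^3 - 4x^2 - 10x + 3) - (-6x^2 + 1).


Distribute the minus sign:
  (3x^4 + 8x^3 - 4x^2 - 10x + 3)
- (-6x^2 + 1)
Negate second polynomial: 6x^2 - 1
Add: 3x^4 + 8x^3 + 2x^2 - 10x + 2


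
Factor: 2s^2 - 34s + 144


Roots satisfy r1 + r2 = -b/a = 17 and r1*r2 = c/a = 72.
So r1 = 8, r2 = 9.
2s^2 - 34s + 144 = 2(s - r1)(s - r2) = 2(s - 8)(s - 9)


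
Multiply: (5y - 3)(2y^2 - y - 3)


Distribute each term of the first polynomial:
  (5y)(2y^2 - y - 3) = 10y^3 - 5y^2 - 15y
  (-3)(2y^2 - y - 3) = -6y^2 + 3y + 9
Sum: 10y^3 - 11y^2 - 12y + 9


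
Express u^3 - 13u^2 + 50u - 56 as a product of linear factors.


Try integer roots (divisors of -56). u=7: p(7)=0.
Divide out (u - 7): quotient is u^2 - 6u + 8.
Factor the quadratic: (u - 4)(u - 2)
Result: (u - 7)(u - 4)(u - 2)


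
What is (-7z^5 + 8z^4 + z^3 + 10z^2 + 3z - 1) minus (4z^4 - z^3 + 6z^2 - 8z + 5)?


Distribute the minus sign:
  (-7z^5 + 8z^4 + z^3 + 10z^2 + 3z - 1)
- (4z^4 - z^3 + 6z^2 - 8z + 5)
Negate second polynomial: -4z^4 + z^3 - 6z^2 + 8z - 5
Add: -7z^5 + 4z^4 + 2z^3 + 4z^2 + 11z - 6


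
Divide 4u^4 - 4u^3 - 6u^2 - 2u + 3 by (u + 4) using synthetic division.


Synthetic division with c = -4. Coefficients: 4, -4, -6, -2, 3
Bring down 4.
  4 * -4 = -16; -16 - 4 = -20
  -20 * -4 = 80; 80 - 6 = 74
  74 * -4 = -296; -296 - 2 = -298
  -298 * -4 = 1192; 1192 + 3 = 1195
Quotient: 4u^3 - 20u^2 + 74u - 298, Remainder: 1195


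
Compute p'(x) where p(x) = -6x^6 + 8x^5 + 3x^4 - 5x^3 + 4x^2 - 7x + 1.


Apply the power rule term by term:
  d/dx(-6x^6) = -36x^5
  d/dx(8x^5) = 40x^4
  d/dx(3x^4) = 12x^3
  d/dx(-5x^3) = -15x^2
  d/dx(4x^2) = 8x
  d/dx(-7x) = -7
  d/dx(1) = 0
p'(x) = -36x^5 + 40x^4 + 12x^3 - 15x^2 + 8x - 7


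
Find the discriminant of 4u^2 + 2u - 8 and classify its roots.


D = b^2 - 4ac = (2)^2 - 4(4)(-8) = 4 + 128 = 132
Since D > 0: two distinct irrational roots


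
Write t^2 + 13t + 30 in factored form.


Roots satisfy r1 + r2 = -b/a = -13 and r1*r2 = c/a = 30.
So r1 = -3, r2 = -10.
t^2 + 13t + 30 = (t - r1)(t - r2) = (t + 3)(t + 10)


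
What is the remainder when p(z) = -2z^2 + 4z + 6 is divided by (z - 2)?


By the Remainder Theorem, the remainder equals p(2):
  -2*(2)^2 = -8
  4*(2)^1 = 8
  constant: 6
Sum: -8 + 8 + 6 = 6


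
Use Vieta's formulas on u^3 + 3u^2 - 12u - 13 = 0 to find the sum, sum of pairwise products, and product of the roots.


Monic cubic u^3+bu^2+cu+d=0: sum=-b, pairwise sum=c, product=-d.
b=3, c=-12, d=-13
r1+r2+r3 = -3
r1r2+r1r3+r2r3 = -12
r1r2r3 = 13


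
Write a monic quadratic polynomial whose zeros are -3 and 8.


p(s) = (s + 3)(s - 8)
Expand: s^2 - 5s - 24


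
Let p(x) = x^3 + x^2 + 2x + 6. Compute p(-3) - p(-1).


p(-3) = -18
p(-1) = 4
p(-3) - p(-1) = -18 - 4 = -22


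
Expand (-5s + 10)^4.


Expand (-5s + 10)^4 by repeated multiplication:
  (-5s + 10)^2 = 25s^2 - 100s + 100
  (-5s + 10)^3 = -125s^3 + 750s^2 - 1500s + 1000
= 625s^4 - 5000s^3 + 15000s^2 - 20000s + 10000


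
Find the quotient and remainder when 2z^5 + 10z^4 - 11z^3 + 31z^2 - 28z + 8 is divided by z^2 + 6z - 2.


(2z^5 + 10z^4 - 11z^3 + 31z^2 - 28z + 8) / (z^2 + 6z - 2)
Step 1: 2z^3 * (z^2 + 6z - 2) = 2z^5 + 12z^4 - 4z^3; subtract.
Step 2: -2z^2 * (z^2 + 6z - 2) = -2z^4 - 12z^3 + 4z^2; subtract.
Step 3: 5z * (z^2 + 6z - 2) = 5z^3 + 30z^2 - 10z; subtract.
Step 4: -3 * (z^2 + 6z - 2) = -3z^2 - 18z + 6; subtract.
Quotient: 2z^3 - 2z^2 + 5z - 3, Remainder: 2


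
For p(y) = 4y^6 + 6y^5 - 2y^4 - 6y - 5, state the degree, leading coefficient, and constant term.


Highest power of y is 6, with coefficient 4. Constant term is -5.
Degree = 6, leading coefficient = 4, constant term = -5


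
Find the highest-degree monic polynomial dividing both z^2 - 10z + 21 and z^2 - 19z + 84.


Factor each:
  z^2 - 10z + 21 = (z - 7)(z - 3)
  z^2 - 19z + 84 = (z - 7)(z - 12)
Common monic factor: z - 7


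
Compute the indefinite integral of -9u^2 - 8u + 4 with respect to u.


Reverse power rule on each term:
  ∫ -9u^2 du = -3u^3
  ∫ -8u du = -4u^2
  ∫ 4 du = 4u
F(u) = -3u^3 - 4u^2 + 4u + C


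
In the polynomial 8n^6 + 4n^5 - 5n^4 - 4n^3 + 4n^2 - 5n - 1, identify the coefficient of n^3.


Read off the coefficient of n^3: -4


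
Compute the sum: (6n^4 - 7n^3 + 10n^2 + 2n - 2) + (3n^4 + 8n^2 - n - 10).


Align terms by degree and add:
  6n^4 - 7n^3 + 10n^2 + 2n - 2
+ 3n^4 + 8n^2 - n - 10
= 9n^4 - 7n^3 + 18n^2 + n - 12


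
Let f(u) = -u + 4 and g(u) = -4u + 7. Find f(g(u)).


Substitute g(u) into f:
f(g(u)) = -1*(-4u + 7) + 4
Expand and combine: 4u - 3


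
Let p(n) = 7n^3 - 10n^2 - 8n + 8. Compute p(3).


Using direct substitution:
  7 * (3)^3 = 189
  -10 * (3)^2 = -90
  -8 * (3)^1 = -24
  constant: 8
Sum = 189 - 90 - 24 + 8 = 83


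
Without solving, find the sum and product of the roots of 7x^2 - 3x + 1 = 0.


For ax^2+bx+c=0: sum = -b/a, product = c/a.
a=7, b=-3, c=1
Sum = -(-3)/7 = 3/7
Product = (1)/7 = 1/7


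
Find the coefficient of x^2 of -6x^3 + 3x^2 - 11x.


Read off the coefficient of x^2: 3


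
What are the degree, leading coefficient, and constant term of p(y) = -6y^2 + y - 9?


Highest power of y is 2, with coefficient -6. Constant term is -9.
Degree = 2, leading coefficient = -6, constant term = -9


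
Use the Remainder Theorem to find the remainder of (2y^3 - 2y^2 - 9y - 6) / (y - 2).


By the Remainder Theorem, the remainder equals p(2):
  2*(2)^3 = 16
  -2*(2)^2 = -8
  -9*(2)^1 = -18
  constant: -6
Sum: 16 - 8 - 18 - 6 = -16


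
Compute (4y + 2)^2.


Expand (4y + 2)^2 by repeated multiplication:
= 16y^2 + 16y + 4


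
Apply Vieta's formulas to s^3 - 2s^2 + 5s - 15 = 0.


Monic cubic s^3+bs^2+cs+d=0: sum=-b, pairwise sum=c, product=-d.
b=-2, c=5, d=-15
r1+r2+r3 = 2
r1r2+r1r3+r2r3 = 5
r1r2r3 = 15


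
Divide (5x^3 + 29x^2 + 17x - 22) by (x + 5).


(5x^3 + 29x^2 + 17x - 22) / (x + 5)
Step 1: 5x^2 * (x + 5) = 5x^3 + 25x^2; subtract.
Step 2: 4x * (x + 5) = 4x^2 + 20x; subtract.
Step 3: -3 * (x + 5) = -3x - 15; subtract.
Quotient: 5x^2 + 4x - 3, Remainder: -7


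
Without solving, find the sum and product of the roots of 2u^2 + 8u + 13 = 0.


For au^2+bu+c=0: sum = -b/a, product = c/a.
a=2, b=8, c=13
Sum = -(8)/2 = -4
Product = (13)/2 = 13/2


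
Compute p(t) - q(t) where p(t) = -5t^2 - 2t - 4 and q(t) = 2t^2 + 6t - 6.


Distribute the minus sign:
  (-5t^2 - 2t - 4)
- (2t^2 + 6t - 6)
Negate second polynomial: -2t^2 - 6t + 6
Add: -7t^2 - 8t + 2


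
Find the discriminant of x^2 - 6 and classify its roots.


D = b^2 - 4ac = (0)^2 - 4(1)(-6) = 0 + 24 = 24
Since D > 0: two distinct irrational roots


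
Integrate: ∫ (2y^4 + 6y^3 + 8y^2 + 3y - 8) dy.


Reverse power rule on each term:
  ∫ 2y^4 dy = (2/5)y^5
  ∫ 6y^3 dy = (3/2)y^4
  ∫ 8y^2 dy = (8/3)y^3
  ∫ 3y dy = (3/2)y^2
  ∫ -8 dy = -8y
F(y) = (2/5)y^5 + (3/2)y^4 + (8/3)y^3 + (3/2)y^2 - 8y + C


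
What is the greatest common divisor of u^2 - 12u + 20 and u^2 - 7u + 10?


Factor each:
  u^2 - 12u + 20 = (u - 2)(u - 10)
  u^2 - 7u + 10 = (u - 2)(u - 5)
Common monic factor: u - 2


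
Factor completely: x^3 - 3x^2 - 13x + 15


Try integer roots (divisors of 15). x=5: p(5)=0.
Divide out (x - 5): quotient is x^2 + 2x - 3.
Factor the quadratic: (x - 1)(x + 3)
Result: (x - 5)(x - 1)(x + 3)


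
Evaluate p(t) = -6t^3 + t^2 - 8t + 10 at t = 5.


Using direct substitution:
  -6 * (5)^3 = -750
  1 * (5)^2 = 25
  -8 * (5)^1 = -40
  constant: 10
Sum = -750 + 25 - 40 + 10 = -755


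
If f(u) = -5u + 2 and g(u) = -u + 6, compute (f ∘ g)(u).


Substitute g(u) into f:
f(g(u)) = -5*(-u + 6) + 2
Expand and combine: 5u - 28


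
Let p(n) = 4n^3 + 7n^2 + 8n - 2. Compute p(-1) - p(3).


p(-1) = -7
p(3) = 193
p(-1) - p(3) = -7 - 193 = -200


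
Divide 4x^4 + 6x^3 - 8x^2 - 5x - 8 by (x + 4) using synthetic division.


Synthetic division with c = -4. Coefficients: 4, 6, -8, -5, -8
Bring down 4.
  4 * -4 = -16; -16 + 6 = -10
  -10 * -4 = 40; 40 - 8 = 32
  32 * -4 = -128; -128 - 5 = -133
  -133 * -4 = 532; 532 - 8 = 524
Quotient: 4x^3 - 10x^2 + 32x - 133, Remainder: 524


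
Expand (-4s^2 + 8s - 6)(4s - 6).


Distribute each term of the first polynomial:
  (-4s^2)(4s - 6) = -16s^3 + 24s^2
  (8s)(4s - 6) = 32s^2 - 48s
  (-6)(4s - 6) = -24s + 36
Sum: -16s^3 + 56s^2 - 72s + 36


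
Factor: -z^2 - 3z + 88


Roots satisfy r1 + r2 = -b/a = -3 and r1*r2 = c/a = -88.
So r1 = -11, r2 = 8.
-z^2 - 3z + 88 = -(z - r1)(z - r2) = -(z + 11)(z - 8)


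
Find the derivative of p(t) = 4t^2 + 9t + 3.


Apply the power rule term by term:
  d/dt(4t^2) = 8t
  d/dt(9t) = 9
  d/dt(3) = 0
p'(t) = 8t + 9


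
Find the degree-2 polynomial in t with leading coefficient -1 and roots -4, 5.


p(t) = -(t + 4)(t - 5)
Expand: -t^2 + t + 20


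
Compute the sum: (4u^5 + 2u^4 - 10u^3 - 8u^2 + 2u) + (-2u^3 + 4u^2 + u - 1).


Align terms by degree and add:
  4u^5 + 2u^4 - 10u^3 - 8u^2 + 2u
  -2u^3 + 4u^2 + u - 1
= 4u^5 + 2u^4 - 12u^3 - 4u^2 + 3u - 1


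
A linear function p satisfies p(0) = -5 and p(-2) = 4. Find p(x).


p(x) = mx + b. Using p(0)=-5, p(-2)=4:
m = (-5 - 4)/(0 + 2) = -9/2 = -9/2
b = -5 - m*(0) = -5 = -5
p(x) = -(9/2)x - 5


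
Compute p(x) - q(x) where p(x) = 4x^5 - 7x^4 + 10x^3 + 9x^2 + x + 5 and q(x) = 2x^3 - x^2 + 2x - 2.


Distribute the minus sign:
  (4x^5 - 7x^4 + 10x^3 + 9x^2 + x + 5)
- (2x^3 - x^2 + 2x - 2)
Negate second polynomial: -2x^3 + x^2 - 2x + 2
Add: 4x^5 - 7x^4 + 8x^3 + 10x^2 - x + 7


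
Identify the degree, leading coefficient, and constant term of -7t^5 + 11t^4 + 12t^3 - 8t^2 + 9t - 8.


Highest power of t is 5, with coefficient -7. Constant term is -8.
Degree = 5, leading coefficient = -7, constant term = -8


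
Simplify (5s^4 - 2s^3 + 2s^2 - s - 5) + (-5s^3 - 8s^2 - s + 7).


Align terms by degree and add:
  5s^4 - 2s^3 + 2s^2 - s - 5
  -5s^3 - 8s^2 - s + 7
= 5s^4 - 7s^3 - 6s^2 - 2s + 2


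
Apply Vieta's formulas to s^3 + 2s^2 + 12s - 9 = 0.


Monic cubic s^3+bs^2+cs+d=0: sum=-b, pairwise sum=c, product=-d.
b=2, c=12, d=-9
r1+r2+r3 = -2
r1r2+r1r3+r2r3 = 12
r1r2r3 = 9


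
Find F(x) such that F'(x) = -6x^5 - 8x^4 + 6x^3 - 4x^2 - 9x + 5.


Reverse power rule on each term:
  ∫ -6x^5 dx = -x^6
  ∫ -8x^4 dx = -(8/5)x^5
  ∫ 6x^3 dx = (3/2)x^4
  ∫ -4x^2 dx = -(4/3)x^3
  ∫ -9x dx = -(9/2)x^2
  ∫ 5 dx = 5x
F(x) = -x^6 - (8/5)x^5 + (3/2)x^4 - (4/3)x^3 - (9/2)x^2 + 5x + C


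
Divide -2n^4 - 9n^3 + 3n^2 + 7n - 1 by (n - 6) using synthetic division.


Synthetic division with c = 6. Coefficients: -2, -9, 3, 7, -1
Bring down -2.
  -2 * 6 = -12; -12 - 9 = -21
  -21 * 6 = -126; -126 + 3 = -123
  -123 * 6 = -738; -738 + 7 = -731
  -731 * 6 = -4386; -4386 - 1 = -4387
Quotient: -2n^3 - 21n^2 - 123n - 731, Remainder: -4387


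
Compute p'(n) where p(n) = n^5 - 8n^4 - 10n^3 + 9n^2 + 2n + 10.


Apply the power rule term by term:
  d/dn(n^5) = 5n^4
  d/dn(-8n^4) = -32n^3
  d/dn(-10n^3) = -30n^2
  d/dn(9n^2) = 18n
  d/dn(2n) = 2
  d/dn(10) = 0
p'(n) = 5n^4 - 32n^3 - 30n^2 + 18n + 2


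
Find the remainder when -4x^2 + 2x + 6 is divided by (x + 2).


By the Remainder Theorem, the remainder equals p(-2):
  -4*(-2)^2 = -16
  2*(-2)^1 = -4
  constant: 6
Sum: -16 - 4 + 6 = -14


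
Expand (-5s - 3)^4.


Expand (-5s - 3)^4 by repeated multiplication:
  (-5s - 3)^2 = 25s^2 + 30s + 9
  (-5s - 3)^3 = -125s^3 - 225s^2 - 135s - 27
= 625s^4 + 1500s^3 + 1350s^2 + 540s + 81


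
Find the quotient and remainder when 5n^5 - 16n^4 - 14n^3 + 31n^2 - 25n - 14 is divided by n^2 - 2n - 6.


(5n^5 - 16n^4 - 14n^3 + 31n^2 - 25n - 14) / (n^2 - 2n - 6)
Step 1: 5n^3 * (n^2 - 2n - 6) = 5n^5 - 10n^4 - 30n^3; subtract.
Step 2: -6n^2 * (n^2 - 2n - 6) = -6n^4 + 12n^3 + 36n^2; subtract.
Step 3: 4n * (n^2 - 2n - 6) = 4n^3 - 8n^2 - 24n; subtract.
Step 4: 3 * (n^2 - 2n - 6) = 3n^2 - 6n - 18; subtract.
Quotient: 5n^3 - 6n^2 + 4n + 3, Remainder: 5n + 4


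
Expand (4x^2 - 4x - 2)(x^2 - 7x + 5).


Distribute each term of the first polynomial:
  (4x^2)(x^2 - 7x + 5) = 4x^4 - 28x^3 + 20x^2
  (-4x)(x^2 - 7x + 5) = -4x^3 + 28x^2 - 20x
  (-2)(x^2 - 7x + 5) = -2x^2 + 14x - 10
Sum: 4x^4 - 32x^3 + 46x^2 - 6x - 10


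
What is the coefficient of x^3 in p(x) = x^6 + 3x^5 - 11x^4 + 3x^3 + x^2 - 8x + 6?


Read off the coefficient of x^3: 3


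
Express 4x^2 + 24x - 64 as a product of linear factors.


Roots satisfy r1 + r2 = -b/a = -6 and r1*r2 = c/a = -16.
So r1 = 2, r2 = -8.
4x^2 + 24x - 64 = 4(x - r1)(x - r2) = 4(x - 2)(x + 8)


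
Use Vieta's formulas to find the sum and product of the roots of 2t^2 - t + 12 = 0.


For at^2+bt+c=0: sum = -b/a, product = c/a.
a=2, b=-1, c=12
Sum = -(-1)/2 = 1/2
Product = (12)/2 = 6


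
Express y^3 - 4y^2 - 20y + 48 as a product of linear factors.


Try integer roots (divisors of 48). y=6: p(6)=0.
Divide out (y - 6): quotient is y^2 + 2y - 8.
Factor the quadratic: (y - 2)(y + 4)
Result: (y - 6)(y - 2)(y + 4)


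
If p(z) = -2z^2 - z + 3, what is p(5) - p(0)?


p(5) = -52
p(0) = 3
p(5) - p(0) = -52 - 3 = -55


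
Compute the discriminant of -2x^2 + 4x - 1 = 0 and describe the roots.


D = b^2 - 4ac = (4)^2 - 4(-2)(-1) = 16 - 8 = 8
Since D > 0: two distinct irrational roots


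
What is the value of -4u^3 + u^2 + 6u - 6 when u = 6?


Using direct substitution:
  -4 * (6)^3 = -864
  1 * (6)^2 = 36
  6 * (6)^1 = 36
  constant: -6
Sum = -864 + 36 + 36 - 6 = -798


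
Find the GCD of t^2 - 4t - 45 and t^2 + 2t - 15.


Factor each:
  t^2 - 4t - 45 = (t + 5)(t - 9)
  t^2 + 2t - 15 = (t + 5)(t - 3)
Common monic factor: t + 5


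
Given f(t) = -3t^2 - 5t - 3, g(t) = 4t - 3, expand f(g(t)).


Substitute g(t) into f:
f(g(t)) = -3*(4t - 3)^2 + (-5)*(4t - 3) + (-3)
(4t - 3)^2 = 16t^2 - 24t + 9
Expand and combine: -48t^2 + 52t - 15


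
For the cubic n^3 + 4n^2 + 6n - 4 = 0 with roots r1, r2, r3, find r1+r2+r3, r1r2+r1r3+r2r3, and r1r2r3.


Monic cubic n^3+bn^2+cn+d=0: sum=-b, pairwise sum=c, product=-d.
b=4, c=6, d=-4
r1+r2+r3 = -4
r1r2+r1r3+r2r3 = 6
r1r2r3 = 4


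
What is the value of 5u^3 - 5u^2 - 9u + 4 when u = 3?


Using direct substitution:
  5 * (3)^3 = 135
  -5 * (3)^2 = -45
  -9 * (3)^1 = -27
  constant: 4
Sum = 135 - 45 - 27 + 4 = 67


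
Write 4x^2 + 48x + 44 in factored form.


Roots satisfy r1 + r2 = -b/a = -12 and r1*r2 = c/a = 11.
So r1 = -11, r2 = -1.
4x^2 + 48x + 44 = 4(x - r1)(x - r2) = 4(x + 11)(x + 1)


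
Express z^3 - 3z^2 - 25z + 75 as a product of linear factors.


Try integer roots (divisors of 75). z=-5: p(-5)=0.
Divide out (z + 5): quotient is z^2 - 8z + 15.
Factor the quadratic: (z - 3)(z - 5)
Result: (z + 5)(z - 3)(z - 5)


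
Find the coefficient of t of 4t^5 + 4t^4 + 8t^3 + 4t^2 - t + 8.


Read off the coefficient of t: -1


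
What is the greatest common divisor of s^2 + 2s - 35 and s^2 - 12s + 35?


Factor each:
  s^2 + 2s - 35 = (s - 5)(s + 7)
  s^2 - 12s + 35 = (s - 5)(s - 7)
Common monic factor: s - 5


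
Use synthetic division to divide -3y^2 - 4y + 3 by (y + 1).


Synthetic division with c = -1. Coefficients: -3, -4, 3
Bring down -3.
  -3 * -1 = 3; 3 - 4 = -1
  -1 * -1 = 1; 1 + 3 = 4
Quotient: -3y - 1, Remainder: 4


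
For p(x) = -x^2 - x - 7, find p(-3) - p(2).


p(-3) = -13
p(2) = -13
p(-3) - p(2) = -13 + 13 = 0


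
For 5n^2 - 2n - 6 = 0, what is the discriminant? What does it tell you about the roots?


D = b^2 - 4ac = (-2)^2 - 4(5)(-6) = 4 + 120 = 124
Since D > 0: two distinct irrational roots


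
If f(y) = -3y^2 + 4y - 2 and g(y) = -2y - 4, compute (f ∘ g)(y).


Substitute g(y) into f:
f(g(y)) = -3*(-2y - 4)^2 + 4*(-2y - 4) + (-2)
(-2y - 4)^2 = 4y^2 + 16y + 16
Expand and combine: -12y^2 - 56y - 66


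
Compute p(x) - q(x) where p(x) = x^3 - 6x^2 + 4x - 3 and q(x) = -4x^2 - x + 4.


Distribute the minus sign:
  (x^3 - 6x^2 + 4x - 3)
- (-4x^2 - x + 4)
Negate second polynomial: 4x^2 + x - 4
Add: x^3 - 2x^2 + 5x - 7


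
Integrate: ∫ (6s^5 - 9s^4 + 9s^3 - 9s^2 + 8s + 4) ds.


Reverse power rule on each term:
  ∫ 6s^5 ds = s^6
  ∫ -9s^4 ds = -(9/5)s^5
  ∫ 9s^3 ds = (9/4)s^4
  ∫ -9s^2 ds = -3s^3
  ∫ 8s ds = 4s^2
  ∫ 4 ds = 4s
F(s) = s^6 - (9/5)s^5 + (9/4)s^4 - 3s^3 + 4s^2 + 4s + C
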